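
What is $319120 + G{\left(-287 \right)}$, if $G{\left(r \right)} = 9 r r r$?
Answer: $-212440007$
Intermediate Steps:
$G{\left(r \right)} = 9 r^{3}$ ($G{\left(r \right)} = 9 r^{2} r = 9 r^{3}$)
$319120 + G{\left(-287 \right)} = 319120 + 9 \left(-287\right)^{3} = 319120 + 9 \left(-23639903\right) = 319120 - 212759127 = -212440007$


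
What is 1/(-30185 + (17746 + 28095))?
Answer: 1/15656 ≈ 6.3873e-5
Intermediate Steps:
1/(-30185 + (17746 + 28095)) = 1/(-30185 + 45841) = 1/15656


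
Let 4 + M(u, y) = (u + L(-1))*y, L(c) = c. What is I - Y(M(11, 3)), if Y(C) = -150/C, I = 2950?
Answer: 38425/13 ≈ 2955.8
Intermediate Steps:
M(u, y) = -4 + y*(-1 + u) (M(u, y) = -4 + (u - 1)*y = -4 + (-1 + u)*y = -4 + y*(-1 + u))
I - Y(M(11, 3)) = 2950 - (-150)/(-4 - 1*3 + 11*3) = 2950 - (-150)/(-4 - 3 + 33) = 2950 - (-150)/26 = 2950 - 1*(-75/13) = 2950 + 75/13 = 38425/13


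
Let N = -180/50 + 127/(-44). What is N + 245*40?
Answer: 2154573/220 ≈ 9793.5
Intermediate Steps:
N = -1427/220 (N = -180*1/50 + 127*(-1/44) = -18/5 - 127/44 = -1427/220 ≈ -6.4864)
N + 245*40 = -1427/220 + 245*40 = -1427/220 + 9800 = 2154573/220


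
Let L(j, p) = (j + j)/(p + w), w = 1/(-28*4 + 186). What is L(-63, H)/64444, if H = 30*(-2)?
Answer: 2331/71516729 ≈ 3.2594e-5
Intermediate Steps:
w = 1/74 (w = 1/(-112 + 186) = 1/74 ≈ 0.013514)
H = -60
L(j, p) = 2*j/(1/74 + p) (L(j, p) = (j + j)/(p + 1/74) = (2*j)/(1/74 + p) = 2*j/(1/74 + p))
L(-63, H)/64444 = (148*(-63)/(1 + 74*(-60)))/64444 = (148*(-63)/(1 - 4440))*(1/64444) = (148*(-63)/(-4439))*(1/64444) = (148*(-63)*(-1/4439))*(1/64444) = (9324/4439)*(1/64444) = 2331/71516729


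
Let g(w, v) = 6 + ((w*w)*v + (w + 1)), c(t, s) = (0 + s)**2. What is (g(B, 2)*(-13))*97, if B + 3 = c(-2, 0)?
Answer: -27742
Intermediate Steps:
c(t, s) = s**2
B = -3 (B = -3 + 0**2 = -3 + 0 = -3)
g(w, v) = 7 + w + v*w**2 (g(w, v) = 6 + (w**2*v + (1 + w)) = 6 + (v*w**2 + (1 + w)) = 6 + (1 + w + v*w**2) = 7 + w + v*w**2)
(g(B, 2)*(-13))*97 = ((7 - 3 + 2*(-3)**2)*(-13))*97 = ((7 - 3 + 2*9)*(-13))*97 = ((7 - 3 + 18)*(-13))*97 = (22*(-13))*97 = -286*97 = -27742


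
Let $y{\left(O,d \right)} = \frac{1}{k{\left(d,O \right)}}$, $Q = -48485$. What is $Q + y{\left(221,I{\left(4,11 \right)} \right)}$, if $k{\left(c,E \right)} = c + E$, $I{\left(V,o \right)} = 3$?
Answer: $- \frac{10860639}{224} \approx -48485.0$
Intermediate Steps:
$k{\left(c,E \right)} = E + c$
$y{\left(O,d \right)} = \frac{1}{O + d}$
$Q + y{\left(221,I{\left(4,11 \right)} \right)} = -48485 + \frac{1}{221 + 3} = -48485 + \frac{1}{224} = - \frac{10860639}{224}$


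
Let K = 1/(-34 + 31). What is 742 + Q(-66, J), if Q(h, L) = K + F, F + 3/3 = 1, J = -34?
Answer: 2225/3 ≈ 741.67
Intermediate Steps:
F = 0 (F = -1 + 1 = 0)
K = -⅓ (K = 1/(-3) = -⅓ ≈ -0.33333)
Q(h, L) = -⅓ (Q(h, L) = -⅓ + 0 = -⅓)
742 + Q(-66, J) = 742 - ⅓ = 2225/3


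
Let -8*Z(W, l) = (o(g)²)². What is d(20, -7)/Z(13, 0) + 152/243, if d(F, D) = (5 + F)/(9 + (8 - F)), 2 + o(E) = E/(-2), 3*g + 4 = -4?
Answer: 164329/486 ≈ 338.13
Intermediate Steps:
g = -8/3 (g = -4/3 + (⅓)*(-4) = -4/3 - 4/3 = -8/3 ≈ -2.6667)
o(E) = -2 - E/2 (o(E) = -2 + E/(-2) = -2 + E*(-½) = -2 - E/2)
d(F, D) = (5 + F)/(17 - F)
Z(W, l) = -2/81 (Z(W, l) = -(-2 - ½*(-8/3))⁴/8 = -(-2 + 4/3)⁴/8 = -((-⅔)²)²/8 = -(4/9)²/8 = -⅛*16/81 = -2/81)
d(20, -7)/Z(13, 0) + 152/243 = ((-5 - 1*20)/(-17 + 20))/(-2/81) + 152/243 = ((-5 - 20)/3)*(-81/2) + 152*(1/243) = ((⅓)*(-25))*(-81/2) + 152/243 = -25/3*(-81/2) + 152/243 = 675/2 + 152/243 = 164329/486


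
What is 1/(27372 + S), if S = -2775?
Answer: 1/24597 ≈ 4.0655e-5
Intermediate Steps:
1/(27372 + S) = 1/(27372 - 2775) = 1/24597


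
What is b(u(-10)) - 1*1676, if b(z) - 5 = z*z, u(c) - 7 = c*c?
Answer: 9778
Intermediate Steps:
u(c) = 7 + c**2 (u(c) = 7 + c*c = 7 + c**2)
b(z) = 5 + z**2 (b(z) = 5 + z*z = 5 + z**2)
b(u(-10)) - 1*1676 = (5 + (7 + (-10)**2)**2) - 1*1676 = (5 + (7 + 100)**2) - 1676 = (5 + 107**2) - 1676 = (5 + 11449) - 1676 = 11454 - 1676 = 9778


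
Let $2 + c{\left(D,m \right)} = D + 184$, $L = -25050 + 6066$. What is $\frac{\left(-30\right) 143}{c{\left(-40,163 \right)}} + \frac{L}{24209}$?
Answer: $- \frac{53276169}{1718839} \approx -30.995$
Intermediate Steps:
$L = -18984$
$c{\left(D,m \right)} = 182 + D$ ($c{\left(D,m \right)} = -2 + \left(D + 184\right) = -2 + \left(184 + D\right) = 182 + D$)
$\frac{\left(-30\right) 143}{c{\left(-40,163 \right)}} + \frac{L}{24209} = \frac{\left(-30\right) 143}{182 - 40} - \frac{18984}{24209} = - \frac{4290}{142} - \frac{18984}{24209} = \left(-4290\right) \frac{1}{142} - \frac{18984}{24209} = - \frac{2145}{71} - \frac{18984}{24209} = - \frac{53276169}{1718839}$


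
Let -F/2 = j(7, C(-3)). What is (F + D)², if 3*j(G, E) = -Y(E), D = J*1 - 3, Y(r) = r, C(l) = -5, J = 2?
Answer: 169/9 ≈ 18.778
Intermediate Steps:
D = -1 (D = 2*1 - 3 = 2 - 3 = -1)
j(G, E) = -E/3 (j(G, E) = (-E)/3 = -E/3)
F = -10/3 (F = -(-2)*(-5)/3 = -2*5/3 = -10/3 ≈ -3.3333)
(F + D)² = (-10/3 - 1)² = (-13/3)² = 169/9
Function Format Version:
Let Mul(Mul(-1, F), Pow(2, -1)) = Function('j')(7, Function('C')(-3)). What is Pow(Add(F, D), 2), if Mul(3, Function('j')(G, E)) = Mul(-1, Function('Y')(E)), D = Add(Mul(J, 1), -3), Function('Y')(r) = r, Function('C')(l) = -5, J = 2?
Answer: Rational(169, 9) ≈ 18.778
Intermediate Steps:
D = -1 (D = Add(Mul(2, 1), -3) = Add(2, -3) = -1)
Function('j')(G, E) = Mul(Rational(-1, 3), E) (Function('j')(G, E) = Mul(Rational(1, 3), Mul(-1, E)) = Mul(Rational(-1, 3), E))
F = Rational(-10, 3) (F = Mul(-2, Mul(Rational(-1, 3), -5)) = Mul(-2, Rational(5, 3)) = Rational(-10, 3) ≈ -3.3333)
Pow(Add(F, D), 2) = Pow(Add(Rational(-10, 3), -1), 2) = Pow(Rational(-13, 3), 2) = Rational(169, 9)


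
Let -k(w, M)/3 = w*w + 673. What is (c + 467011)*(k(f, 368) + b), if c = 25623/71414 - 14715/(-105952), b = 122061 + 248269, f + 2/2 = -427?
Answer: -45745513316787823991/540461152 ≈ -8.4642e+10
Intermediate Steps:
f = -428 (f = -1 - 427 = -428)
k(w, M) = -2019 - 3*w² (k(w, M) = -3*(w*w + 673) = -3*(w² + 673) = -3*(673 + w²) = -2019 - 3*w²)
b = 370330
c = 268976079/540461152 (c = 25623*(1/71414) - 14715*(-1/105952) = 25623/71414 + 14715/105952 = 268976079/540461152 ≈ 0.49768)
(c + 467011)*(k(f, 368) + b) = (268976079/540461152 + 467011)*((-2019 - 3*(-428)²) + 370330) = 252401572032751*((-2019 - 3*183184) + 370330)/540461152 = 252401572032751*((-2019 - 549552) + 370330)/540461152 = 252401572032751*(-551571 + 370330)/540461152 = (252401572032751/540461152)*(-181241) = -45745513316787823991/540461152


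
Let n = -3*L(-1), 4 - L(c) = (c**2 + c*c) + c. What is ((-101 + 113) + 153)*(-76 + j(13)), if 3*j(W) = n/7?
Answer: -88275/7 ≈ -12611.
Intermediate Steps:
L(c) = 4 - c - 2*c**2 (L(c) = 4 - ((c**2 + c*c) + c) = 4 - ((c**2 + c**2) + c) = 4 - (2*c**2 + c) = 4 - (c + 2*c**2) = 4 + (-c - 2*c**2) = 4 - c - 2*c**2)
n = -9 (n = -3*(4 - 1*(-1) - 2*(-1)**2) = -3*(4 + 1 - 2*1) = -3*(4 + 1 - 2) = -3*3 = -9)
j(W) = -3/7 (j(W) = (-9/7)/3 = (-9*1/7)/3 = (1/3)*(-9/7) = -3/7)
((-101 + 113) + 153)*(-76 + j(13)) = ((-101 + 113) + 153)*(-76 - 3/7) = (12 + 153)*(-535/7) = 165*(-535/7) = -88275/7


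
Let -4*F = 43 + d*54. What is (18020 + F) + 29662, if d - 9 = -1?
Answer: 190253/4 ≈ 47563.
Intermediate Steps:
d = 8 (d = 9 - 1 = 8)
F = -475/4 (F = -(43 + 8*54)/4 = -(43 + 432)/4 = -1/4*475 = -475/4 ≈ -118.75)
(18020 + F) + 29662 = (18020 - 475/4) + 29662 = 71605/4 + 29662 = 190253/4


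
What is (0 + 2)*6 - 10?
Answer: 2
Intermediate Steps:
(0 + 2)*6 - 10 = 2*6 - 10 = 12 - 10 = 2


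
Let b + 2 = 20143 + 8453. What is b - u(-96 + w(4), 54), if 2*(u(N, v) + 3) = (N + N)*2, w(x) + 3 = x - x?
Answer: 28795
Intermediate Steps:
w(x) = -3 (w(x) = -3 + (x - x) = -3 + 0 = -3)
u(N, v) = -3 + 2*N (u(N, v) = -3 + ((N + N)*2)/2 = -3 + ((2*N)*2)/2 = -3 + (4*N)/2 = -3 + 2*N)
b = 28594 (b = -2 + (20143 + 8453) = -2 + 28596 = 28594)
b - u(-96 + w(4), 54) = 28594 - (-3 + 2*(-96 - 3)) = 28594 - (-3 + 2*(-99)) = 28594 - (-3 - 198) = 28594 - 1*(-201) = 28594 + 201 = 28795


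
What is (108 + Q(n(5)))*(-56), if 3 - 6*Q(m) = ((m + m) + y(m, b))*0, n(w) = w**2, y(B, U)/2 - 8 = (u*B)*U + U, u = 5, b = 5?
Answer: -6076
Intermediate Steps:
y(B, U) = 16 + 2*U + 10*B*U (y(B, U) = 16 + 2*((5*B)*U + U) = 16 + 2*(5*B*U + U) = 16 + 2*(U + 5*B*U) = 16 + (2*U + 10*B*U) = 16 + 2*U + 10*B*U)
Q(m) = 1/2 (Q(m) = 1/2 - ((m + m) + (16 + 2*5 + 10*m*5))*0/6 = 1/2 - (2*m + (16 + 10 + 50*m))*0/6 = 1/2 - (2*m + (26 + 50*m))*0/6 = 1/2 - (26 + 52*m)*0/6 = 1/2 - 1/6*0 = 1/2 + 0 = 1/2)
(108 + Q(n(5)))*(-56) = (108 + 1/2)*(-56) = (217/2)*(-56) = -6076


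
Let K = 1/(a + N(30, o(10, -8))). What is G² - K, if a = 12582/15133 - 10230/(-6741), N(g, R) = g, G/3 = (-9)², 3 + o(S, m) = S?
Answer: 64953323572035/1099990814 ≈ 59049.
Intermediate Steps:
o(S, m) = -3 + S
G = 243 (G = 3*(-9)² = 3*81 = 243)
a = 79875284/34003851 (a = 12582*(1/15133) - 10230*(-1/6741) = 12582/15133 + 3410/2247 = 79875284/34003851 ≈ 2.3490)
K = 34003851/1099990814 (K = 1/(79875284/34003851 + 30) = 1/(1099990814/34003851) = 34003851/1099990814 ≈ 0.030913)
G² - K = 243² - 1*34003851/1099990814 = 59049 - 34003851/1099990814 = 64953323572035/1099990814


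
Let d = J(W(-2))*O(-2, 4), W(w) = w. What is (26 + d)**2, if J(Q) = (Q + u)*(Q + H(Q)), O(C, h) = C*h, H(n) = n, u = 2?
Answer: 676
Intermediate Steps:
J(Q) = 2*Q*(2 + Q) (J(Q) = (Q + 2)*(Q + Q) = (2 + Q)*(2*Q) = 2*Q*(2 + Q))
d = 0 (d = (2*(-2)*(2 - 2))*(-2*4) = (2*(-2)*0)*(-8) = 0*(-8) = 0)
(26 + d)**2 = (26 + 0)**2 = 26**2 = 676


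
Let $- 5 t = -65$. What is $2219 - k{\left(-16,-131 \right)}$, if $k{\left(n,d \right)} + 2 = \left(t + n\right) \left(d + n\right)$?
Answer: $1780$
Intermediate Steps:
$t = 13$ ($t = \left(- \frac{1}{5}\right) \left(-65\right) = 13$)
$k{\left(n,d \right)} = -2 + \left(13 + n\right) \left(d + n\right)$
$2219 - k{\left(-16,-131 \right)} = 2219 - \left(-2 + \left(-16\right)^{2} + 13 \left(-131\right) + 13 \left(-16\right) - -2096\right) = 2219 - \left(-2 + 256 - 1703 - 208 + 2096\right) = 2219 - 439 = 1780$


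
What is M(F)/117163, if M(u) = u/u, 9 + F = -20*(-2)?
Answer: 1/117163 ≈ 8.5351e-6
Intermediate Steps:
F = 31 (F = -9 - 20*(-2) = -9 + 40 = 31)
M(u) = 1
M(F)/117163 = 1/117163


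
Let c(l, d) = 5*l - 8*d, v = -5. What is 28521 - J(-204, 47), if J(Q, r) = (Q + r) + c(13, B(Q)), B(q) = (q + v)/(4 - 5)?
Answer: 30285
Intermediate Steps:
B(q) = 5 - q (B(q) = (q - 5)/(4 - 5) = (-5 + q)/(-1) = (-5 + q)*(-1) = 5 - q)
c(l, d) = -8*d + 5*l
J(Q, r) = 25 + r + 9*Q (J(Q, r) = (Q + r) + (-8*(5 - Q) + 5*13) = (Q + r) + ((-40 + 8*Q) + 65) = (Q + r) + (25 + 8*Q) = 25 + r + 9*Q)
28521 - J(-204, 47) = 28521 - (25 + 47 + 9*(-204)) = 28521 - (25 + 47 - 1836) = 28521 - 1*(-1764) = 28521 + 1764 = 30285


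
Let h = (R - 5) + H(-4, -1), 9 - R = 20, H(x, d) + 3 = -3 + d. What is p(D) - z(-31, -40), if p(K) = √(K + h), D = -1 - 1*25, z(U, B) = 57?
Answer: -57 + 7*I ≈ -57.0 + 7.0*I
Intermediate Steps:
H(x, d) = -6 + d (H(x, d) = -3 + (-3 + d) = -6 + d)
R = -11 (R = 9 - 1*20 = 9 - 20 = -11)
D = -26 (D = -1 - 25 = -26)
h = -23 (h = (-11 - 5) + (-6 - 1) = -16 - 7 = -23)
p(K) = √(-23 + K) (p(K) = √(K - 23) = √(-23 + K))
p(D) - z(-31, -40) = √(-23 - 26) - 1*57 = √(-49) - 57 = 7*I - 57 = -57 + 7*I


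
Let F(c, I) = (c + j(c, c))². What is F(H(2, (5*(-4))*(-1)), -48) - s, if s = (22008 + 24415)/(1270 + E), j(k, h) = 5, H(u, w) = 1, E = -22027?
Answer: 793675/20757 ≈ 38.237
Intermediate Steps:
F(c, I) = (5 + c)² (F(c, I) = (c + 5)² = (5 + c)²)
s = -46423/20757 (s = (22008 + 24415)/(1270 - 22027) = 46423/(-20757) = 46423*(-1/20757) = -46423/20757 ≈ -2.2365)
F(H(2, (5*(-4))*(-1)), -48) - s = (5 + 1)² - 1*(-46423/20757) = 6² + 46423/20757 = 36 + 46423/20757 = 793675/20757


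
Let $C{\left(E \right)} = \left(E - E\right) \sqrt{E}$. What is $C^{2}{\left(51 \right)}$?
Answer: $0$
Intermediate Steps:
$C{\left(E \right)} = 0$ ($C{\left(E \right)} = 0 \sqrt{E} = 0$)
$C^{2}{\left(51 \right)} = 0^{2} = 0$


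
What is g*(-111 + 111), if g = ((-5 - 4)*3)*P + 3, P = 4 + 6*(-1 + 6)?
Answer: 0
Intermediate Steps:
P = 34 (P = 4 + 6*5 = 4 + 30 = 34)
g = -915 (g = ((-5 - 4)*3)*34 + 3 = -9*3*34 + 3 = -27*34 + 3 = -918 + 3 = -915)
g*(-111 + 111) = -915*(-111 + 111) = -915*0 = 0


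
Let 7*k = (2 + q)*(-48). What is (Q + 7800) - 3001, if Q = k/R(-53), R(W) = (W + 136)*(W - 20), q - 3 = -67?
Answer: 203537011/42413 ≈ 4798.9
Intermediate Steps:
q = -64 (q = 3 - 67 = -64)
R(W) = (-20 + W)*(136 + W) (R(W) = (136 + W)*(-20 + W) = (-20 + W)*(136 + W))
k = 2976/7 (k = ((2 - 64)*(-48))/7 = (-62*(-48))/7 = (⅐)*2976 = 2976/7 ≈ 425.14)
Q = -2976/42413 (Q = 2976/(7*(-2720 + (-53)² + 116*(-53))) = 2976/(7*(-2720 + 2809 - 6148)) = (2976/7)/(-6059) = (2976/7)*(-1/6059) = -2976/42413 ≈ -0.070167)
(Q + 7800) - 3001 = (-2976/42413 + 7800) - 3001 = 330818424/42413 - 3001 = 203537011/42413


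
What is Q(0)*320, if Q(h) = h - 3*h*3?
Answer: 0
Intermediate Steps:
Q(h) = -8*h (Q(h) = h - 9*h = -8*h)
Q(0)*320 = -8*0*320 = 0*320 = 0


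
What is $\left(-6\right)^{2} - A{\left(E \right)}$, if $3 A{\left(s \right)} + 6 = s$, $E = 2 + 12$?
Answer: $\frac{100}{3} \approx 33.333$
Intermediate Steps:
$E = 14$
$A{\left(s \right)} = -2 + \frac{s}{3}$
$\left(-6\right)^{2} - A{\left(E \right)} = \left(-6\right)^{2} - \left(-2 + \frac{1}{3} \cdot 14\right) = 36 - \left(-2 + \frac{14}{3}\right) = 36 - \frac{8}{3} = \frac{100}{3}$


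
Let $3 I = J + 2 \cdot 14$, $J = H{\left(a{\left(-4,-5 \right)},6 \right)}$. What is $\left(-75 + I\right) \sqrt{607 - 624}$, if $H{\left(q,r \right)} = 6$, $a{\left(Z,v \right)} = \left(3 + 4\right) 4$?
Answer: $- \frac{191 i \sqrt{17}}{3} \approx - 262.5 i$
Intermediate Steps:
$a{\left(Z,v \right)} = 28$ ($a{\left(Z,v \right)} = 7 \cdot 4 = 28$)
$J = 6$
$I = \frac{34}{3}$ ($I = \frac{6 + 2 \cdot 14}{3} = \frac{6 + 28}{3} = \frac{1}{3} \cdot 34 = \frac{34}{3} \approx 11.333$)
$\left(-75 + I\right) \sqrt{607 - 624} = \left(-75 + \frac{34}{3}\right) \sqrt{607 - 624} = - \frac{191 \sqrt{-17}}{3} = - \frac{191 i \sqrt{17}}{3}$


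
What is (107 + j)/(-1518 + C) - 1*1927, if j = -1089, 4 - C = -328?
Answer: -1142220/593 ≈ -1926.2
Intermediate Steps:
C = 332 (C = 4 - 1*(-328) = 4 + 328 = 332)
(107 + j)/(-1518 + C) - 1*1927 = (107 - 1089)/(-1518 + 332) - 1*1927 = -982/(-1186) - 1927 = -982*(-1/1186) - 1927 = 491/593 - 1927 = -1142220/593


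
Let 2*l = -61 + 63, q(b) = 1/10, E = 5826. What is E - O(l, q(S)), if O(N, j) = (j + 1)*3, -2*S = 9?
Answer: 58227/10 ≈ 5822.7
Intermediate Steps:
S = -9/2 (S = -1/2*9 = -9/2 ≈ -4.5000)
q(b) = 1/10
l = 1 (l = (-61 + 63)/2 = (1/2)*2 = 1)
O(N, j) = 3 + 3*j (O(N, j) = (1 + j)*3 = 3 + 3*j)
E - O(l, q(S)) = 5826 - (3 + 3*(1/10)) = 5826 - (3 + 3/10) = 5826 - 1*33/10 = 5826 - 33/10 = 58227/10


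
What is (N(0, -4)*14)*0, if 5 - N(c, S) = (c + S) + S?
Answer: 0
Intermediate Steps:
N(c, S) = 5 - c - 2*S (N(c, S) = 5 - ((c + S) + S) = 5 - ((S + c) + S) = 5 - (c + 2*S) = 5 + (-c - 2*S) = 5 - c - 2*S)
(N(0, -4)*14)*0 = ((5 - 1*0 - 2*(-4))*14)*0 = ((5 + 0 + 8)*14)*0 = (13*14)*0 = 182*0 = 0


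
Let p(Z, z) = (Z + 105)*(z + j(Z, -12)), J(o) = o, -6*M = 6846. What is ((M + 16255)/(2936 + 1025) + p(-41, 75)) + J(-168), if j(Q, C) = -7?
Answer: 16587938/3961 ≈ 4187.8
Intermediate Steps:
M = -1141 (M = -⅙*6846 = -1141)
p(Z, z) = (-7 + z)*(105 + Z) (p(Z, z) = (Z + 105)*(z - 7) = (105 + Z)*(-7 + z) = (-7 + z)*(105 + Z))
((M + 16255)/(2936 + 1025) + p(-41, 75)) + J(-168) = ((-1141 + 16255)/(2936 + 1025) + (-735 - 7*(-41) + 105*75 - 41*75)) - 168 = (15114/3961 + (-735 + 287 + 7875 - 3075)) - 168 = (15114*(1/3961) + 4352) - 168 = (15114/3961 + 4352) - 168 = 17253386/3961 - 168 = 16587938/3961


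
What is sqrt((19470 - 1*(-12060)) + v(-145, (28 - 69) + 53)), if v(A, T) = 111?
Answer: sqrt(31641) ≈ 177.88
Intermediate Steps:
sqrt((19470 - 1*(-12060)) + v(-145, (28 - 69) + 53)) = sqrt((19470 - 1*(-12060)) + 111) = sqrt((19470 + 12060) + 111) = sqrt(31530 + 111) = sqrt(31641)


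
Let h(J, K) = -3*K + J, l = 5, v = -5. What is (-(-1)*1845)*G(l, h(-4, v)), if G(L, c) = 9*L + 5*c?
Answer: 184500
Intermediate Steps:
h(J, K) = J - 3*K
G(L, c) = 5*c + 9*L
(-(-1)*1845)*G(l, h(-4, v)) = (-(-1)*1845)*(5*(-4 - 3*(-5)) + 9*5) = (-1*(-1845))*(5*(-4 + 15) + 45) = 1845*(5*11 + 45) = 1845*(55 + 45) = 1845*100 = 184500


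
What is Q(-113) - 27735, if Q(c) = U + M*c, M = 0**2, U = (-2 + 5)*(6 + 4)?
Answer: -27705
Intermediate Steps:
U = 30 (U = 3*10 = 30)
M = 0
Q(c) = 30 (Q(c) = 30 + 0*c = 30 + 0 = 30)
Q(-113) - 27735 = 30 - 27735 = -27705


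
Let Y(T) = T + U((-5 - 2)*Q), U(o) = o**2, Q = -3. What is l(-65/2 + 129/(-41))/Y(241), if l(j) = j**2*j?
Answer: -24973904467/376032976 ≈ -66.414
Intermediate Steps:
Y(T) = 441 + T (Y(T) = T + ((-5 - 2)*(-3))**2 = T + (-7*(-3))**2 = T + 21**2 = T + 441 = 441 + T)
l(j) = j**3
l(-65/2 + 129/(-41))/Y(241) = (-65/2 + 129/(-41))**3/(441 + 241) = (-65*1/2 + 129*(-1/41))**3/682 = (-65/2 - 129/41)**3*(1/682) = (-2923/82)**3*(1/682) = -24973904467/551368*1/682 = -24973904467/376032976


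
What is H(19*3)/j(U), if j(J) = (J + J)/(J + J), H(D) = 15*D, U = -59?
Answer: 855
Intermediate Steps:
j(J) = 1 (j(J) = (2*J)/((2*J)) = (2*J)*(1/(2*J)) = 1)
H(19*3)/j(U) = (15*(19*3))/1 = (15*57)*1 = 855*1 = 855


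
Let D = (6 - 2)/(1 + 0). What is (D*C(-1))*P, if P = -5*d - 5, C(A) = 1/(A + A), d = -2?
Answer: -10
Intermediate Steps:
C(A) = 1/(2*A)
D = 4 (D = 4/1 = 4*1 = 4)
P = 5 (P = -5*(-2) - 5 = 10 - 5 = 5)
(D*C(-1))*P = (4*((1/2)/(-1)))*5 = (4*((1/2)*(-1)))*5 = (4*(-1/2))*5 = -2*5 = -10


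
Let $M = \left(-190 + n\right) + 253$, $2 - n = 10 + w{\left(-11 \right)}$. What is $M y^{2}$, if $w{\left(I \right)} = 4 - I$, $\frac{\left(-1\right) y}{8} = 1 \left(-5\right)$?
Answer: $64000$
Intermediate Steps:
$y = 40$ ($y = - 8 \cdot 1 \left(-5\right) = \left(-8\right) \left(-5\right) = 40$)
$n = -23$ ($n = 2 - \left(10 + \left(4 - -11\right)\right) = 2 - \left(10 + \left(4 + 11\right)\right) = 2 - \left(10 + 15\right) = 2 - 25 = -23$)
$M = 40$ ($M = \left(-190 - 23\right) + 253 = -213 + 253 = 40$)
$M y^{2} = 40 \cdot 40^{2} = 40 \cdot 1600 = 64000$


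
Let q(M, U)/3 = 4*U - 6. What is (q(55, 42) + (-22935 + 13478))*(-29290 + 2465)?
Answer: 240647075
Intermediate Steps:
q(M, U) = -18 + 12*U (q(M, U) = 3*(4*U - 6) = 3*(-6 + 4*U) = -18 + 12*U)
(q(55, 42) + (-22935 + 13478))*(-29290 + 2465) = ((-18 + 12*42) + (-22935 + 13478))*(-29290 + 2465) = ((-18 + 504) - 9457)*(-26825) = (486 - 9457)*(-26825) = -8971*(-26825) = 240647075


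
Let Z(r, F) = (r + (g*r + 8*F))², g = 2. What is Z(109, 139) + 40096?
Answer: 2110817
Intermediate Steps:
Z(r, F) = (3*r + 8*F)² (Z(r, F) = (r + (2*r + 8*F))² = (3*r + 8*F)²)
Z(109, 139) + 40096 = (3*109 + 8*139)² + 40096 = (327 + 1112)² + 40096 = 1439² + 40096 = 2070721 + 40096 = 2110817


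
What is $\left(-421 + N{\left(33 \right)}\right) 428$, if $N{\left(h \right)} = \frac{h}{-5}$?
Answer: $- \frac{915064}{5} \approx -1.8301 \cdot 10^{5}$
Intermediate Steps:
$N{\left(h \right)} = - \frac{h}{5}$ ($N{\left(h \right)} = h \left(- \frac{1}{5}\right) = - \frac{h}{5}$)
$\left(-421 + N{\left(33 \right)}\right) 428 = \left(-421 - \frac{33}{5}\right) 428 = \left(- \frac{2138}{5}\right) 428 = - \frac{915064}{5}$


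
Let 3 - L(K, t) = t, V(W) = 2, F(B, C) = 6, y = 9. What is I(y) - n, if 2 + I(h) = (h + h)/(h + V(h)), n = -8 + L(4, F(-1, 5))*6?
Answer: 282/11 ≈ 25.636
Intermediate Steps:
L(K, t) = 3 - t
n = -26 (n = -8 + (3 - 1*6)*6 = -8 + (3 - 6)*6 = -8 - 3*6 = -8 - 18 = -26)
I(h) = -2 + 2*h/(2 + h) (I(h) = -2 + (h + h)/(h + 2) = -2 + (2*h)/(2 + h) = -2 + 2*h/(2 + h))
I(y) - n = -4/(2 + 9) - 1*(-26) = -4/11 + 26 = 282/11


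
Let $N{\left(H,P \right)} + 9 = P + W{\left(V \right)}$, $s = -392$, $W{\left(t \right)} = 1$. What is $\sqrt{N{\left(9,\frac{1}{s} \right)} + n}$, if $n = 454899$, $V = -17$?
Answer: $\frac{\sqrt{356634542}}{28} \approx 674.46$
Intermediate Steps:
$N{\left(H,P \right)} = -8 + P$ ($N{\left(H,P \right)} = -9 + \left(P + 1\right) = -9 + \left(1 + P\right) = -8 + P$)
$\sqrt{N{\left(9,\frac{1}{s} \right)} + n} = \sqrt{\left(-8 + \frac{1}{-392}\right) + 454899} = \sqrt{\left(-8 - \frac{1}{392}\right) + 454899} = \sqrt{- \frac{3137}{392} + 454899} = \sqrt{\frac{178317271}{392}} = \frac{\sqrt{356634542}}{28}$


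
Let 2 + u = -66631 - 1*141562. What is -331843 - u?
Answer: -123648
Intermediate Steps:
u = -208195 (u = -2 + (-66631 - 1*141562) = -2 + (-66631 - 141562) = -2 - 208193 = -208195)
-331843 - u = -331843 - 1*(-208195) = -331843 + 208195 = -123648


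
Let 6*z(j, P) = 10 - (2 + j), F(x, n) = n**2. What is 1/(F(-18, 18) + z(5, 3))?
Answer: 2/649 ≈ 0.0030817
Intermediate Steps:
z(j, P) = 4/3 - j/6 (z(j, P) = (10 - (2 + j))/6 = (10 + (-2 - j))/6 = (8 - j)/6 = 4/3 - j/6)
1/(F(-18, 18) + z(5, 3)) = 1/(18**2 + (4/3 - 1/6*5)) = 1/(324 + (4/3 - 5/6)) = 1/(324 + 1/2) = 1/(649/2) = 2/649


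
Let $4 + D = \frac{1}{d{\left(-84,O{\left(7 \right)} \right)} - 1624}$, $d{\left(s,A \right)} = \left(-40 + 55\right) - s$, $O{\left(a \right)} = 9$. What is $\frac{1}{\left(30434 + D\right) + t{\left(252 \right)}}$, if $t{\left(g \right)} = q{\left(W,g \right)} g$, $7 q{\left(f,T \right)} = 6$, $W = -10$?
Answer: $\frac{1525}{46735149} \approx 3.2631 \cdot 10^{-5}$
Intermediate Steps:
$q{\left(f,T \right)} = \frac{6}{7}$ ($q{\left(f,T \right)} = \frac{1}{7} \cdot 6 = \frac{6}{7}$)
$d{\left(s,A \right)} = 15 - s$
$t{\left(g \right)} = \frac{6 g}{7}$
$D = - \frac{6101}{1525}$ ($D = -4 + \frac{1}{\left(15 - -84\right) - 1624} = -4 + \frac{1}{\left(15 + 84\right) - 1624} = -4 + \frac{1}{99 - 1624} = -4 + \frac{1}{-1525} = -4 - \frac{1}{1525} = - \frac{6101}{1525} \approx -4.0007$)
$\frac{1}{\left(30434 + D\right) + t{\left(252 \right)}} = \frac{1}{\left(30434 - \frac{6101}{1525}\right) + \frac{6}{7} \cdot 252} = \frac{1}{\frac{46405749}{1525} + 216} = \frac{1}{\frac{46735149}{1525}} = \frac{1525}{46735149}$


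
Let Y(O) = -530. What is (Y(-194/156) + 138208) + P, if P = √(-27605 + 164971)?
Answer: 137678 + √137366 ≈ 1.3805e+5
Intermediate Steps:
P = √137366 ≈ 370.63
(Y(-194/156) + 138208) + P = (-530 + 138208) + √137366 = 137678 + √137366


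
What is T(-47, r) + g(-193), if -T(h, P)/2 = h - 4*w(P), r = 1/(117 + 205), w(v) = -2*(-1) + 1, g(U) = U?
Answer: -75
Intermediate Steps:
w(v) = 3 (w(v) = 2 + 1 = 3)
r = 1/322 ≈ 0.0031056
T(h, P) = 24 - 2*h (T(h, P) = -2*(h - 4*3) = -2*(h - 12) = -2*(-12 + h) = 24 - 2*h)
T(-47, r) + g(-193) = (24 - 2*(-47)) - 193 = (24 + 94) - 193 = 118 - 193 = -75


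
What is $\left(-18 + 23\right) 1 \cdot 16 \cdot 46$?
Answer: $3680$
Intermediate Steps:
$\left(-18 + 23\right) 1 \cdot 16 \cdot 46 = 5 \cdot 16 \cdot 46 = 80 \cdot 46 = 3680$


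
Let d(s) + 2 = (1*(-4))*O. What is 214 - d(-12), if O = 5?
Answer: 236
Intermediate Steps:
d(s) = -22 (d(s) = -2 + (1*(-4))*5 = -2 - 4*5 = -2 - 20 = -22)
214 - d(-12) = 214 - 1*(-22) = 214 + 22 = 236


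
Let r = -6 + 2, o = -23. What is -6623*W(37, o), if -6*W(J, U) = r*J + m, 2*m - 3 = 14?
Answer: -615939/4 ≈ -1.5398e+5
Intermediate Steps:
m = 17/2 (m = 3/2 + (½)*14 = 3/2 + 7 = 17/2 ≈ 8.5000)
r = -4
W(J, U) = -17/12 + 2*J/3 (W(J, U) = -(-4*J + 17/2)/6 = -(17/2 - 4*J)/6 = -17/12 + 2*J/3)
-6623*W(37, o) = -6623*(-17/12 + (⅔)*37) = -6623*(-17/12 + 74/3) = -6623*93/4 = -615939/4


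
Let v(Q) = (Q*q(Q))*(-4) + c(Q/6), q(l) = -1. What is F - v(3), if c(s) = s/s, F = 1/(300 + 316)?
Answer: -8007/616 ≈ -12.998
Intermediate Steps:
F = 1/616 ≈ 0.0016234
c(s) = 1
v(Q) = 1 + 4*Q (v(Q) = (Q*(-1))*(-4) + 1 = -Q*(-4) + 1 = 4*Q + 1 = 1 + 4*Q)
F - v(3) = 1/616 - (1 + 4*3) = 1/616 - (1 + 12) = 1/616 - 1*13 = 1/616 - 13 = -8007/616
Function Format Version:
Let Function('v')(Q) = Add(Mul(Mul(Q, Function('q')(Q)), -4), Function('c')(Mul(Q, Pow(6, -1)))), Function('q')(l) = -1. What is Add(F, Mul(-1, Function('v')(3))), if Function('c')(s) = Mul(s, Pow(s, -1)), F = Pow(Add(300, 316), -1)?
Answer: Rational(-8007, 616) ≈ -12.998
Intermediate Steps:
F = Rational(1, 616) (F = Pow(616, -1) = Rational(1, 616) ≈ 0.0016234)
Function('c')(s) = 1
Function('v')(Q) = Add(1, Mul(4, Q)) (Function('v')(Q) = Add(Mul(Mul(Q, -1), -4), 1) = Add(Mul(Mul(-1, Q), -4), 1) = Add(Mul(4, Q), 1) = Add(1, Mul(4, Q)))
Add(F, Mul(-1, Function('v')(3))) = Add(Rational(1, 616), Mul(-1, Add(1, Mul(4, 3)))) = Add(Rational(1, 616), Mul(-1, Add(1, 12))) = Add(Rational(1, 616), Mul(-1, 13)) = Add(Rational(1, 616), -13) = Rational(-8007, 616)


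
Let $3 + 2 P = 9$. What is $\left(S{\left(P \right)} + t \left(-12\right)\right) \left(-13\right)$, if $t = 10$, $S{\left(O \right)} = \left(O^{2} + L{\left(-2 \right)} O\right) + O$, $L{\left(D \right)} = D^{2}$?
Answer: $1248$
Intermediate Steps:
$P = 3$ ($P = - \frac{3}{2} + \frac{1}{2} \cdot 9 = - \frac{3}{2} + \frac{9}{2} = 3$)
$S{\left(O \right)} = O^{2} + 5 O$ ($S{\left(O \right)} = \left(O^{2} + \left(-2\right)^{2} O\right) + O = \left(O^{2} + 4 O\right) + O = O^{2} + 5 O$)
$\left(S{\left(P \right)} + t \left(-12\right)\right) \left(-13\right) = \left(3 \left(5 + 3\right) + 10 \left(-12\right)\right) \left(-13\right) = \left(3 \cdot 8 - 120\right) \left(-13\right) = \left(24 - 120\right) \left(-13\right) = \left(-96\right) \left(-13\right) = 1248$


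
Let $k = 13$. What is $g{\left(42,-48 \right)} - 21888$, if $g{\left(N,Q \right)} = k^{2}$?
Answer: $-21719$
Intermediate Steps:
$g{\left(N,Q \right)} = 169$ ($g{\left(N,Q \right)} = 13^{2} = 169$)
$g{\left(42,-48 \right)} - 21888 = 169 - 21888 = -21719$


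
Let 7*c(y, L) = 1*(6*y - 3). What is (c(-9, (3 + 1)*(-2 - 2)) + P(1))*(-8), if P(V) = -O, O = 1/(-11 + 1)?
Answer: 2252/35 ≈ 64.343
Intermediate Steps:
c(y, L) = -3/7 + 6*y/7 (c(y, L) = (1*(6*y - 3))/7 = (1*(-3 + 6*y))/7 = (-3 + 6*y)/7 = -3/7 + 6*y/7)
O = -⅒ (O = 1/(-10) = -⅒ ≈ -0.10000)
P(V) = ⅒ (P(V) = -1*(-⅒) = ⅒)
(c(-9, (3 + 1)*(-2 - 2)) + P(1))*(-8) = ((-3/7 + (6/7)*(-9)) + ⅒)*(-8) = ((-3/7 - 54/7) + ⅒)*(-8) = (-57/7 + ⅒)*(-8) = -563/70*(-8) = 2252/35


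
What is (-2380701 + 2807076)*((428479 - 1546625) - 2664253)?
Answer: -1612720373625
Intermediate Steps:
(-2380701 + 2807076)*((428479 - 1546625) - 2664253) = 426375*(-1118146 - 2664253) = 426375*(-3782399) = -1612720373625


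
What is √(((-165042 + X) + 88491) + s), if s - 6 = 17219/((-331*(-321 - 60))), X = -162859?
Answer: 25*I*√6091960465407/126111 ≈ 489.29*I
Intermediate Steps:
s = 773885/126111 (s = 6 + 17219/((-331*(-321 - 60))) = 6 + 17219/((-331*(-381))) = 6 + 17219/126111 = 773885/126111 ≈ 6.1365)
√(((-165042 + X) + 88491) + s) = √(((-165042 - 162859) + 88491) + 773885/126111) = √((-327901 + 88491) + 773885/126111) = √(-239410 + 773885/126111) = √(-30191460625/126111) = 25*I*√6091960465407/126111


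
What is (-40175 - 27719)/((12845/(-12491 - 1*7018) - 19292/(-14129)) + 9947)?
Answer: -1336748773281/195858030685 ≈ -6.8251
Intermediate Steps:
(-40175 - 27719)/((12845/(-12491 - 1*7018) - 19292/(-14129)) + 9947) = -67894/((12845/(-12491 - 7018) - 19292*(-1/14129)) + 9947) = -67894/((12845/(-19509) + 19292/14129) + 9947) = -67894/((12845*(-1/19509) + 19292/14129) + 9947) = -67894/((-1835/2787 + 19292/14129) + 9947) = -67894/(27840089/39377523 + 9947) = -67894/391716061370/39377523 = -67894*39377523/391716061370 = -1336748773281/195858030685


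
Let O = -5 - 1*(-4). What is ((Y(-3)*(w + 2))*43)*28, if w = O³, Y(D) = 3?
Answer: 3612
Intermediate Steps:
O = -1 (O = -5 + 4 = -1)
w = -1 (w = (-1)³ = -1)
((Y(-3)*(w + 2))*43)*28 = ((3*(-1 + 2))*43)*28 = ((3*1)*43)*28 = (3*43)*28 = 129*28 = 3612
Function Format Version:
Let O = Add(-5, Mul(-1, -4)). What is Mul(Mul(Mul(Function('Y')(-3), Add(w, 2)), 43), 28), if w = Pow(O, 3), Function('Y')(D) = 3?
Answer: 3612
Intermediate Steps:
O = -1 (O = Add(-5, 4) = -1)
w = -1 (w = Pow(-1, 3) = -1)
Mul(Mul(Mul(Function('Y')(-3), Add(w, 2)), 43), 28) = Mul(Mul(Mul(3, Add(-1, 2)), 43), 28) = Mul(Mul(Mul(3, 1), 43), 28) = Mul(Mul(3, 43), 28) = Mul(129, 28) = 3612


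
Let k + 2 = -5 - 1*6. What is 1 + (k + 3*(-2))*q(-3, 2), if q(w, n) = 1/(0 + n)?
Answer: -17/2 ≈ -8.5000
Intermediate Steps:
k = -13 (k = -2 + (-5 - 1*6) = -2 + (-5 - 6) = -2 - 11 = -13)
q(w, n) = 1/n
1 + (k + 3*(-2))*q(-3, 2) = 1 + (-13 + 3*(-2))/2 = 1 + (-13 - 6)*(1/2) = 1 - 19*1/2 = 1 - 19/2 = -17/2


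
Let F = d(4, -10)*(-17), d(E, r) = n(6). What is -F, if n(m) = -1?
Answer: -17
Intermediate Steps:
d(E, r) = -1
F = 17 (F = -1*(-17) = 17)
-F = -1*17 = -17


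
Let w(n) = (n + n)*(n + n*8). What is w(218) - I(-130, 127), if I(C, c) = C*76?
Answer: 865312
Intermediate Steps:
I(C, c) = 76*C
w(n) = 18*n**2 (w(n) = (2*n)*(n + 8*n) = (2*n)*(9*n) = 18*n**2)
w(218) - I(-130, 127) = 18*218**2 - 76*(-130) = 18*47524 - 1*(-9880) = 855432 + 9880 = 865312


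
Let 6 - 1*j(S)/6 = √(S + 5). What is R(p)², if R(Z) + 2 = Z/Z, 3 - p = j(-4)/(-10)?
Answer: 1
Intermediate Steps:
j(S) = 36 - 6*√(5 + S) (j(S) = 36 - 6*√(S + 5) = 36 - 6*√(5 + S))
p = 6 (p = 3 - (36 - 6*√(5 - 4))/(-10) = 3 - (36 - 6*√1)*(-1)/10 = 3 - (36 - 6*1)*(-1)/10 = 3 - (36 - 6)*(-1)/10 = 3 - 30*(-1)/10 = 3 - 1*(-3) = 3 + 3 = 6)
R(Z) = -1 (R(Z) = -2 + Z/Z = -2 + 1 = -1)
R(p)² = (-1)² = 1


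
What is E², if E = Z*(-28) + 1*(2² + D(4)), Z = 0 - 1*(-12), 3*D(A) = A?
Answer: 984064/9 ≈ 1.0934e+5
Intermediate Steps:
D(A) = A/3
Z = 12 (Z = 0 + 12 = 12)
E = -992/3 (E = 12*(-28) + 1*(2² + (⅓)*4) = -336 + 1*(4 + 4/3) = -336 + 1*(16/3) = -336 + 16/3 = -992/3 ≈ -330.67)
E² = (-992/3)² = 984064/9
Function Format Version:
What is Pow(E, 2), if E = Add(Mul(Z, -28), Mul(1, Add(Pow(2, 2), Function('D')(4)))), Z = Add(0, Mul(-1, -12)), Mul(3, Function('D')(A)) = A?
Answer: Rational(984064, 9) ≈ 1.0934e+5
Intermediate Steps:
Function('D')(A) = Mul(Rational(1, 3), A)
Z = 12 (Z = Add(0, 12) = 12)
E = Rational(-992, 3) (E = Add(Mul(12, -28), Mul(1, Add(Pow(2, 2), Mul(Rational(1, 3), 4)))) = Add(-336, Mul(1, Add(4, Rational(4, 3)))) = Add(-336, Mul(1, Rational(16, 3))) = Add(-336, Rational(16, 3)) = Rational(-992, 3) ≈ -330.67)
Pow(E, 2) = Pow(Rational(-992, 3), 2) = Rational(984064, 9)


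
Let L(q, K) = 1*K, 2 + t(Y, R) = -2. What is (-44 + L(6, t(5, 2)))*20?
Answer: -960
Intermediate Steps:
t(Y, R) = -4 (t(Y, R) = -2 - 2 = -4)
L(q, K) = K
(-44 + L(6, t(5, 2)))*20 = (-44 - 4)*20 = -48*20 = -960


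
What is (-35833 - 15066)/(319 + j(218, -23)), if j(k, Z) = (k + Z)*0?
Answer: -50899/319 ≈ -159.56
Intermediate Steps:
j(k, Z) = 0 (j(k, Z) = (Z + k)*0 = 0)
(-35833 - 15066)/(319 + j(218, -23)) = (-35833 - 15066)/(319 + 0) = -50899/319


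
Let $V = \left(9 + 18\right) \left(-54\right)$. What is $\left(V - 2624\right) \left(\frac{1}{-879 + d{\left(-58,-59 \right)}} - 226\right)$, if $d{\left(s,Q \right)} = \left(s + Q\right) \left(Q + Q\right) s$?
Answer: $\frac{739526563646}{801627} \approx 9.2253 \cdot 10^{5}$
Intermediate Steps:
$V = -1458$ ($V = 27 \left(-54\right) = -1458$)
$d{\left(s,Q \right)} = 2 Q s \left(Q + s\right)$ ($d{\left(s,Q \right)} = \left(Q + s\right) 2 Q s = 2 Q \left(Q + s\right) s = 2 Q s \left(Q + s\right)$)
$\left(V - 2624\right) \left(\frac{1}{-879 + d{\left(-58,-59 \right)}} - 226\right) = \left(-1458 - 2624\right) \left(\frac{1}{-879 + 2 \left(-59\right) \left(-58\right) \left(-59 - 58\right)} - 226\right) = - 4082 \left(\frac{1}{-879 + 2 \left(-59\right) \left(-58\right) \left(-117\right)} - 226\right) = - 4082 \left(\frac{1}{-879 - 800748} - 226\right) = - 4082 \left(\frac{1}{-801627} - 226\right) = - 4082 \left(- \frac{1}{801627} - 226\right) = \left(-4082\right) \left(- \frac{181167703}{801627}\right) = \frac{739526563646}{801627}$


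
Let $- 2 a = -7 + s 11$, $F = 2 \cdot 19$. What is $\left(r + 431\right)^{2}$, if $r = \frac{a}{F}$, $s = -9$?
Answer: $\frac{269977761}{1444} \approx 1.8697 \cdot 10^{5}$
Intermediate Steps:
$F = 38$
$a = 53$ ($a = - \frac{-7 - 99}{2} = \left(- \frac{1}{2}\right) \left(-106\right) = 53$)
$r = \frac{53}{38} \approx 1.3947$
$\left(r + 431\right)^{2} = \left(\frac{53}{38} + 431\right)^{2} = \left(\frac{16431}{38}\right)^{2} = \frac{269977761}{1444}$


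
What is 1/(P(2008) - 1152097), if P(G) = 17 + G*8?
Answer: -1/1136016 ≈ -8.8027e-7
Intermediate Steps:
P(G) = 17 + 8*G
1/(P(2008) - 1152097) = 1/((17 + 8*2008) - 1152097) = 1/((17 + 16064) - 1152097) = 1/(16081 - 1152097) = 1/(-1136016) = -1/1136016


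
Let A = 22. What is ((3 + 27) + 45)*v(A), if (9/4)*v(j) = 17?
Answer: 1700/3 ≈ 566.67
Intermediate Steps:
v(j) = 68/9 (v(j) = (4/9)*17 = 68/9)
((3 + 27) + 45)*v(A) = ((3 + 27) + 45)*(68/9) = (30 + 45)*(68/9) = 75*(68/9) = 1700/3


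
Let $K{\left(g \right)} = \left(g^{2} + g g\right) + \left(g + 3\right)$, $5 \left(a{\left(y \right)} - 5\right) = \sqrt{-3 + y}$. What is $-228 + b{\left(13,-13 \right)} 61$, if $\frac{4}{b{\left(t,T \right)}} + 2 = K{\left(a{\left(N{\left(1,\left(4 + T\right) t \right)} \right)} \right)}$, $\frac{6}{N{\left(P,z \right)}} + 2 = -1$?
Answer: $\frac{4 \left(- 1197 \sqrt{5} + 15541 i\right)}{- 278 i + 21 \sqrt{5}} \approx -223.73 - 0.7207 i$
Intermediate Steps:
$N{\left(P,z \right)} = -2$ ($N{\left(P,z \right)} = \frac{6}{-2 - 1} = \frac{6}{-3} = 6 \left(- \frac{1}{3}\right) = -2$)
$a{\left(y \right)} = 5 + \frac{\sqrt{-3 + y}}{5}$
$K{\left(g \right)} = 3 + g + 2 g^{2}$ ($K{\left(g \right)} = \left(g^{2} + g^{2}\right) + \left(3 + g\right) = 2 g^{2} + \left(3 + g\right) = 3 + g + 2 g^{2}$)
$b{\left(t,T \right)} = \frac{4}{6 + 2 \left(5 + \frac{i \sqrt{5}}{5}\right)^{2} + \frac{i \sqrt{5}}{5}}$ ($b{\left(t,T \right)} = \frac{4}{-2 + \left(3 + \left(5 + \frac{\sqrt{-3 - 2}}{5}\right) + 2 \left(5 + \frac{\sqrt{-3 - 2}}{5}\right)^{2}\right)} = \frac{4}{-2 + \left(3 + \left(5 + \frac{\sqrt{-5}}{5}\right) + 2 \left(5 + \frac{\sqrt{-5}}{5}\right)^{2}\right)} = \frac{4}{-2 + \left(3 + \left(5 + \frac{i \sqrt{5}}{5}\right) + 2 \left(5 + \frac{i \sqrt{5}}{5}\right)^{2}\right)} = \frac{4}{-2 + \left(8 + 2 \left(5 + \frac{i \sqrt{5}}{5}\right)^{2} + \frac{i \sqrt{5}}{5}\right)} = \frac{4}{6 + 2 \left(5 + \frac{i \sqrt{5}}{5}\right)^{2} + \frac{i \sqrt{5}}{5}}$)
$-228 + b{\left(13,-13 \right)} 61 = -228 + - \frac{20 i}{- 278 i + 21 \sqrt{5}} \cdot 61 = -228 - \frac{1220 i}{- 278 i + 21 \sqrt{5}}$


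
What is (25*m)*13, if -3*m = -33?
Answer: 3575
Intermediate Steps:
m = 11 (m = -⅓*(-33) = 11)
(25*m)*13 = (25*11)*13 = 275*13 = 3575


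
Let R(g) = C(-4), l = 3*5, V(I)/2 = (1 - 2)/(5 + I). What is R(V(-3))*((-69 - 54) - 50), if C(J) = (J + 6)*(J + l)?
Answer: -3806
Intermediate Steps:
V(I) = -2/(5 + I) (V(I) = 2*((1 - 2)/(5 + I)) = 2*(-1/(5 + I)) = -2/(5 + I))
l = 15
C(J) = (6 + J)*(15 + J) (C(J) = (J + 6)*(J + 15) = (6 + J)*(15 + J))
R(g) = 22 (R(g) = 90 + (-4)² + 21*(-4) = 90 + 16 - 84 = 22)
R(V(-3))*((-69 - 54) - 50) = 22*((-69 - 54) - 50) = 22*(-123 - 50) = 22*(-173) = -3806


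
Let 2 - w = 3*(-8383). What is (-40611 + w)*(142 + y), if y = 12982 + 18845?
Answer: -494240740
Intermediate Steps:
w = 25151 (w = 2 - 3*(-8383) = 2 - 1*(-25149) = 2 + 25149 = 25151)
y = 31827
(-40611 + w)*(142 + y) = (-40611 + 25151)*(142 + 31827) = -15460*31969 = -494240740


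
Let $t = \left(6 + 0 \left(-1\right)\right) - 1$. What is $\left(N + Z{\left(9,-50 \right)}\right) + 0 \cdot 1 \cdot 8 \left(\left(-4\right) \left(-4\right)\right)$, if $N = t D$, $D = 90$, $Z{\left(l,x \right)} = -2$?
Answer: $448$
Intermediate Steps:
$t = 5$ ($t = \left(6 + 0\right) - 1 = 6 - 1 = 5$)
$N = 450$ ($N = 5 \cdot 90 = 450$)
$\left(N + Z{\left(9,-50 \right)}\right) + 0 \cdot 1 \cdot 8 \left(\left(-4\right) \left(-4\right)\right) = \left(450 - 2\right) + 0 \cdot 1 \cdot 8 \left(\left(-4\right) \left(-4\right)\right) = 448 + 0 \cdot 8 \cdot 16 = 448 + 0 \cdot 16 = 448 + 0 = 448$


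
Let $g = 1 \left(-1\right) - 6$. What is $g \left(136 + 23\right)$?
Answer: $-1113$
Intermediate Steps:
$g = -7$ ($g = -1 - 6 = -7$)
$g \left(136 + 23\right) = - 7 \left(136 + 23\right) = \left(-7\right) 159 = -1113$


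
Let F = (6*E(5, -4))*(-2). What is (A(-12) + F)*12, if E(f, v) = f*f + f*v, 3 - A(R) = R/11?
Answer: -7380/11 ≈ -670.91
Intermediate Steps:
A(R) = 3 - R/11
E(f, v) = f² + f*v
F = -60 (F = (6*(5*(5 - 4)))*(-2) = (6*(5*1))*(-2) = (6*5)*(-2) = 30*(-2) = -60)
(A(-12) + F)*12 = ((3 - 1/11*(-12)) - 60)*12 = ((3 + 12/11) - 60)*12 = (45/11 - 60)*12 = -615/11*12 = -7380/11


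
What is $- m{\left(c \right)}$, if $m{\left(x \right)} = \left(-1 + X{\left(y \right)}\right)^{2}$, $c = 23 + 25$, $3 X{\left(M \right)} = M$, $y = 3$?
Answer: $0$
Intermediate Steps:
$X{\left(M \right)} = \frac{M}{3}$
$c = 48$
$m{\left(x \right)} = 0$ ($m{\left(x \right)} = \left(-1 + \frac{1}{3} \cdot 3\right)^{2} = \left(-1 + 1\right)^{2} = 0^{2} = 0$)
$- m{\left(c \right)} = \left(-1\right) 0 = 0$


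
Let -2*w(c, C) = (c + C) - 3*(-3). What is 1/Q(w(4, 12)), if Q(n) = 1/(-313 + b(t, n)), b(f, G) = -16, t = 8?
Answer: -329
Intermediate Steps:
w(c, C) = -9/2 - C/2 - c/2 (w(c, C) = -((c + C) - 3*(-3))/2 = -((C + c) + 9)/2 = -(9 + C + c)/2 = -9/2 - C/2 - c/2)
Q(n) = -1/329 (Q(n) = 1/(-313 - 16) = 1/(-329) = -1/329)
1/Q(w(4, 12)) = 1/(-1/329) = -329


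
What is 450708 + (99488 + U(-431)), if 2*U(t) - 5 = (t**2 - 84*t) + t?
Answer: 1321931/2 ≈ 6.6097e+5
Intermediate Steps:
U(t) = 5/2 + t**2/2 - 83*t/2 (U(t) = 5/2 + ((t**2 - 84*t) + t)/2 = 5/2 + (t**2 - 83*t)/2 = 5/2 + (t**2/2 - 83*t/2) = 5/2 + t**2/2 - 83*t/2)
450708 + (99488 + U(-431)) = 450708 + (99488 + (5/2 + (1/2)*(-431)**2 - 83/2*(-431))) = 450708 + (99488 + (5/2 + (1/2)*185761 + 35773/2)) = 450708 + (99488 + (5/2 + 185761/2 + 35773/2)) = 450708 + (99488 + 221539/2) = 450708 + 420515/2 = 1321931/2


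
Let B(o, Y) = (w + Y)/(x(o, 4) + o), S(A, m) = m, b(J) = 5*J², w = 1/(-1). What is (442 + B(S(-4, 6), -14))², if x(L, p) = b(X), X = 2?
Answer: 131721529/676 ≈ 1.9485e+5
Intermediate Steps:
w = -1
x(L, p) = 20 (x(L, p) = 5*2² = 5*4 = 20)
B(o, Y) = (-1 + Y)/(20 + o)
(442 + B(S(-4, 6), -14))² = (442 + (-1 - 14)/(20 + 6))² = (442 - 15/26)² = (11477/26)² = 131721529/676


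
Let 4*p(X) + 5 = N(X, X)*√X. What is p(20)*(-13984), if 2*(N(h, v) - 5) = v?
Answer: 17480 - 104880*√5 ≈ -2.1704e+5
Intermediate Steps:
N(h, v) = 5 + v/2
p(X) = -5/4 + √X*(5 + X/2)/4 (p(X) = -5/4 + ((5 + X/2)*√X)/4 = -5/4 + (√X*(5 + X/2))/4 = -5/4 + √X*(5 + X/2)/4)
p(20)*(-13984) = (-5/4 + √20*(10 + 20)/8)*(-13984) = (-5/4 + (⅛)*(2*√5)*30)*(-13984) = (-5/4 + 15*√5/2)*(-13984) = 17480 - 104880*√5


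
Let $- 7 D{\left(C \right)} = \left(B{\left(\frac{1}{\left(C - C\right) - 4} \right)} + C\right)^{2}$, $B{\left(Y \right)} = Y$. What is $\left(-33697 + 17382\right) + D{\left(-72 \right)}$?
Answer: $- \frac{1910801}{112} \approx -17061.0$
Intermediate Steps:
$D{\left(C \right)} = - \frac{\left(- \frac{1}{4} + C\right)^{2}}{7}$ ($D{\left(C \right)} = - \frac{\left(\frac{1}{\left(C - C\right) - 4} + C\right)^{2}}{7} = - \frac{\left(\frac{1}{0 - 4} + C\right)^{2}}{7} = - \frac{\left(\frac{1}{-4} + C\right)^{2}}{7} = - \frac{\left(- \frac{1}{4} + C\right)^{2}}{7}$)
$\left(-33697 + 17382\right) + D{\left(-72 \right)} = \left(-33697 + 17382\right) - \frac{\left(-1 + 4 \left(-72\right)\right)^{2}}{112} = -16315 - \frac{\left(-1 - 288\right)^{2}}{112} = -16315 - \frac{\left(-289\right)^{2}}{112} = -16315 - \frac{83521}{112} = - \frac{1910801}{112}$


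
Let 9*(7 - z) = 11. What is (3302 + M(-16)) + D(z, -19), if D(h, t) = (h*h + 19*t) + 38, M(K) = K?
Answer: 242707/81 ≈ 2996.4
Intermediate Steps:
z = 52/9 (z = 7 - ⅑*11 = 7 - 11/9 = 52/9 ≈ 5.7778)
D(h, t) = 38 + h² + 19*t (D(h, t) = (h² + 19*t) + 38 = 38 + h² + 19*t)
(3302 + M(-16)) + D(z, -19) = (3302 - 16) + (38 + (52/9)² + 19*(-19)) = 3286 + (38 + 2704/81 - 361) = 3286 - 23459/81 = 242707/81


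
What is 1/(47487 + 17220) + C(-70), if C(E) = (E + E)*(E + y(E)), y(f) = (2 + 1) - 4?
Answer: 643187581/64707 ≈ 9940.0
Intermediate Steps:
y(f) = -1 (y(f) = 3 - 4 = -1)
C(E) = 2*E*(-1 + E) (C(E) = (E + E)*(E - 1) = (2*E)*(-1 + E) = 2*E*(-1 + E))
1/(47487 + 17220) + C(-70) = 1/(47487 + 17220) + 2*(-70)*(-1 - 70) = 1/64707 + 2*(-70)*(-71) = 1/64707 + 9940 = 643187581/64707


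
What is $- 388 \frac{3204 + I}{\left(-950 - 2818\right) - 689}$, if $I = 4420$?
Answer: $\frac{2958112}{4457} \approx 663.7$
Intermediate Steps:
$- 388 \frac{3204 + I}{\left(-950 - 2818\right) - 689} = - 388 \frac{3204 + 4420}{\left(-950 - 2818\right) - 689} = - 388 \frac{7624}{\left(-950 - 2818\right) - 689} = - 388 \frac{7624}{-3768 - 689} = - 388 \frac{7624}{-4457} = - 388 \cdot 7624 \left(- \frac{1}{4457}\right) = \left(-388\right) \left(- \frac{7624}{4457}\right) = \frac{2958112}{4457}$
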